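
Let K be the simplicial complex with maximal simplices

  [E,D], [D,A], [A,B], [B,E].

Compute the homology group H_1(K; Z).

K has 4 vertices, 4 edges.
rank ∂_1 = 3, rank ∂_2 = 0 ⇒ b_1 = 4 − 3 − 0 = 1. So H_1 = Z.

H_1 ≅ Z.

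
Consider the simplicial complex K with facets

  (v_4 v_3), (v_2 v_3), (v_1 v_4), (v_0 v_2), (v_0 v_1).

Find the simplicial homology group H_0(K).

H_0 ≅ Z.

Order the vertices as v_0 < v_1 < v_2 < v_3 < v_4. Listing each simplex with vertices in this order, K has dimension 1 with simplices:

  0-simplices (5): [v_0], [v_1], [v_2], [v_3], [v_4]
  1-simplices (5): [v_0,v_1], [v_0,v_2], [v_1,v_4], [v_2,v_3], [v_3,v_4]

Hence C_0 ≅ Z^5, C_1 ≅ Z^5.

The boundary map ∂_1: C_1 → C_0 sends each edge [p,q] (with p < q) to q − p. For instance
  ∂[v_0,v_2] = [v_2] − [v_0].
The resulting 5×5 matrix has rank 4, and its Smith normal form has invariant factors (1,1,1,1).

Reading off H_k = ker ∂_k / im ∂_{k+1}:

  H_0: rank C_0 − rank ∂_1 = 5 − 4 = 1, and the invariant factors of ∂_1 are all 1, so H_0 ≅ Z.

(K is a triangulation of the circle S^1.)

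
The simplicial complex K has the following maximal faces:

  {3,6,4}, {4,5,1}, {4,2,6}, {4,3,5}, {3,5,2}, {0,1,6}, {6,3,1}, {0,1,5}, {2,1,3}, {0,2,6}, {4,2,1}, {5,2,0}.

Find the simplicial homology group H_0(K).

H_0 ≅ Z.

K has 7 vertices, 18 edges, 12 triangles.
rank ∂_0 = 0, rank ∂_1 = 6 ⇒ b_0 = 7 − 0 − 6 = 1; all invariant factors of ∂_1 are 1 so no torsion. So H_0 ≅ Z.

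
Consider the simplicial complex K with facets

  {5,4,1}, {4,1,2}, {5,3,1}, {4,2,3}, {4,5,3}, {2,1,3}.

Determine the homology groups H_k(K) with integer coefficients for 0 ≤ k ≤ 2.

H_0 = Z,  H_1 = 0,  H_2 = Z.

Fix the vertex order 1 < 2 < 3 < 4 < 5 and write every simplex with vertices in increasing order. Then dim K = 2 and the simplices of K are:

  0-simplices (5): [1], [2], [3], [4], [5]
  1-simplices (9): [1,2], [1,3], [1,4], [1,5], [2,3], [2,4], [3,4], [3,5], [4,5]
  2-simplices (6): [1,2,3], [1,2,4], [1,3,5], [1,4,5], [2,3,4], [3,4,5]

so the chain groups are C_0 ≅ Z^5, C_1 ≅ Z^9, C_2 ≅ Z^6.

The boundary map ∂_1: C_1 → C_0 maps an edge to its endpoints' difference, ∂[p,q] = q − p.
The resulting 5×9 matrix has rank 4, and its Smith normal form has invariant factors (1,1,1,1).

∂_2: C_2 → C_1 sends each 2-simplex [p,q,r] to [q,r] − [p,r] + [p,q]. For instance
  ∂[1,4,5] = [4,5] − [1,5] + [1,4],
  ∂[2,3,4] = [3,4] − [2,4] + [2,3].
The 9×6 boundary matrix has rank 5 and Smith normal form diag(1,1,1,1,1).

From H_k ≅ ker(∂_k) / im(∂_{k+1}) we obtain:

  H_0: rank C_0 − rank ∂_1 = 5 − 4 = 1, and the invariant factors of ∂_1 are all 1, so H_0 ≅ Z.
  H_1: rank ker ∂_1 − rank ∂_2 = (9 − 4) − 5 = 0, and the invariant factors of ∂_2 are all 1, so H_1 ≅ 0.
  H_2: rank ker ∂_2 − rank ∂_3 = (6 − 5) − 0 = 1, and there is no ∂_3, so H_2 ≅ Z.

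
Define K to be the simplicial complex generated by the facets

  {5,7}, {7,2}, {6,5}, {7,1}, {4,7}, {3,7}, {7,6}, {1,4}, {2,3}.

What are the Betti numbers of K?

b_0 = 1, b_1 = 3.

We work with the vertex ordering 1 < 2 < 3 < 4 < 5 < 6 < 7. The simplices of K, each written with vertices in increasing order, are:

  0-simplices (7): [1], [2], [3], [4], [5], [6], [7]
  1-simplices (9): [1,4], [1,7], [2,3], [2,7], [3,7], [4,7], [5,6], [5,7], [6,7]

so the chain groups are C_0 ≅ Z^7, C_1 ≅ Z^9.

The boundary map ∂_1: C_1 → C_0 is given by ∂[p,q] = [q] − [p]. For instance
  ∂[2,3] = [3] − [2].
This gives a 7×9 integer matrix of rank 6; reducing to Smith normal form yields diagonal entries (1,1,1,1,1,1).

Reading off H_k = ker ∂_k / im ∂_{k+1}:

  H_0: rank C_0 − rank ∂_1 = 7 − 6 = 1, and the invariant factors of ∂_1 are all 1, so H_0 = Z.
  H_1: rank ker ∂_1 − rank ∂_2 = (9 − 6) − 0 = 3, and there is no ∂_2, so H_1 = Z^3.

Hence the Betti numbers are b_0 = 1, b_1 = 3.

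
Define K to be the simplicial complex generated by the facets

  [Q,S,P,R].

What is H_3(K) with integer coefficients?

H_3 = 0.

Order the vertices as P < Q < R < S. Listing each simplex with vertices in this order, K has dimension 3 with simplices:

  0-simplices (4): P, Q, R, S
  1-simplices (6): PQ, PR, PS, QR, QS, RS
  2-simplices (4): PQR, PQS, PRS, QRS
  3-simplices (1): PQRS

so the chain groups are C_0 ≅ Z^4, C_1 ≅ Z^6, C_2 ≅ Z^4, C_3 ≅ Z^1.

Boundary ∂_1: C_1 → C_0 is given by ∂[p,q] = [q] − [p].
This gives a 4×6 integer matrix of rank 3; reducing to Smith normal form yields diagonal entries (1,1,1).

Boundary ∂_2: C_2 → C_1 acts by ∂[p,q,r] = [q,r] − [p,r] + [p,q]. For instance
  ∂PRS = RS − PS + PR,
  ∂PQS = QS − PS + PQ.
As a 6×4 matrix over Z this has rank 3, with invariant factors (1,1,1).

Boundary ∂_3: C_3 → C_2 sends each 3-simplex σ to the alternating sum Σ_i (−1)^i (σ with its i-th vertex removed). For instance
  ∂PQRS = QRS − PRS + PQS − PQR.
As a 4×1 matrix over Z this has rank 1, with invariant factors (1).

Computing H_k = (kernel of ∂_k) / (image of ∂_{k+1}):

  H_3: rank ker ∂_3 − rank ∂_4 = (1 − 1) − 0 = 0, and there is no ∂_4, so H_3 ≅ 0.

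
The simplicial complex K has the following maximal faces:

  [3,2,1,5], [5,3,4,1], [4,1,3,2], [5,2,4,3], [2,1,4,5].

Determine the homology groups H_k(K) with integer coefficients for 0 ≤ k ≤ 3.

H_0 ≅ Z,  H_1 = 0,  H_2 = 0,  H_3 ≅ Z.

Take the total order 1 < 2 < 3 < 4 < 5 on the vertex set. Then K (dimension 3) consists of the simplices:

  0-simplices (5): [1], [2], [3], [4], [5]
  1-simplices (10): [1,2], [1,3], [1,4], [1,5], [2,3], [2,4], [2,5], [3,4], [3,5], [4,5]
  2-simplices (10): [1,2,3], [1,2,4], [1,2,5], [1,3,4], [1,3,5], [1,4,5], [2,3,4], [2,3,5], [2,4,5], [3,4,5]
  3-simplices (5): [1,2,3,4], [1,2,3,5], [1,2,4,5], [1,3,4,5], [2,3,4,5]

so the chain groups are C_0 ≅ Z^5, C_1 ≅ Z^10, C_2 ≅ Z^10, C_3 ≅ Z^5.

The boundary map ∂_1: C_1 → C_0 is given by ∂[p,q] = [q] − [p].
The 5×10 boundary matrix has rank 4 and Smith normal form diag(1,1,1,1).

∂_2: C_2 → C_1 acts by ∂[p,q,r] = [q,r] − [p,r] + [p,q]. For instance
  ∂[3,4,5] = [4,5] − [3,5] + [3,4],
  ∂[1,2,3] = [2,3] − [1,3] + [1,2].
As a 10×10 matrix over Z this has rank 6, with invariant factors (1,1,1,1,1,1).

∂_3: C_3 → C_2 sends each 3-simplex σ to the alternating sum Σ_i (−1)^i (σ with its i-th vertex removed). For instance
  ∂[1,2,4,5] = [2,4,5] − [1,4,5] + [1,2,5] − [1,2,4],
  ∂[2,3,4,5] = [3,4,5] − [2,4,5] + [2,3,5] − [2,3,4].
As a 10×5 matrix over Z this has rank 4, with invariant factors (1,1,1,1).

Reading off H_k = ker ∂_k / im ∂_{k+1}:

  H_0: rank C_0 − rank ∂_1 = 5 − 4 = 1, and the invariant factors of ∂_1 are all 1, so H_0 ≅ Z.
  H_1: rank ker ∂_1 − rank ∂_2 = (10 − 4) − 6 = 0, and the invariant factors of ∂_2 are all 1, so H_1 ≅ 0.
  H_2: rank ker ∂_2 − rank ∂_3 = (10 − 6) − 4 = 0, and the invariant factors of ∂_3 are all 1, so H_2 ≅ 0.
  H_3: rank ker ∂_3 − rank ∂_4 = (5 − 4) − 0 = 1, and there is no ∂_4, so H_3 ≅ Z.

(K is a triangulation of the 3-sphere S^3.)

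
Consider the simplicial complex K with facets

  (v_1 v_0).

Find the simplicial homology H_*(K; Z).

H_0 = Z,  H_1 = 0.

K has 2 vertices, 1 edge.
rank ∂_0 = 0, rank ∂_1 = 1 ⇒ b_0 = 2 − 0 − 1 = 1; all invariant factors of ∂_1 are 1 so no torsion. So H_0 ≅ Z.
rank ∂_1 = 1, rank ∂_2 = 0 ⇒ b_1 = 1 − 1 − 0 = 0. So H_1 ≅ 0.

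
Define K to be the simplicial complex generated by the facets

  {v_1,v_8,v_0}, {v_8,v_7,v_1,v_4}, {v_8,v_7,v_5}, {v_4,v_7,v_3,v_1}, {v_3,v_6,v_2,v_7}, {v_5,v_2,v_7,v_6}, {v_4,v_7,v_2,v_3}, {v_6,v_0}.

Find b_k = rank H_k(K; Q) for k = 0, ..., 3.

Order the vertices as v_0 < v_1 < v_2 < v_3 < v_4 < v_5 < v_6 < v_7 < v_8. Listing each simplex with vertices in this order, K has dimension 3 with simplices:

  0-simplices (9): [v_0], [v_1], [v_2], [v_3], [v_4], [v_5], [v_6], [v_7], [v_8]
  1-simplices (22): (22 of them)
  2-simplices (18): (18 of them)
  3-simplices (5): [v_1,v_3,v_4,v_7], [v_1,v_4,v_7,v_8], [v_2,v_3,v_4,v_7], [v_2,v_3,v_6,v_7], [v_2,v_5,v_6,v_7]

giving chain groups C_0 ≅ Z^9, C_1 ≅ Z^22, C_2 ≅ Z^18, C_3 ≅ Z^5.

Boundary ∂_1: C_1 → C_0 is given by ∂[p,q] = [q] − [p]. For instance
  ∂[v_1,v_7] = [v_7] − [v_1].
The 9×22 boundary matrix has rank 8 and Smith normal form diag(1,1,1,1,1,1,1,1).

The boundary map ∂_2: C_2 → C_1 acts by ∂[p,q,r] = [q,r] − [p,r] + [p,q]. For instance
  ∂[v_1,v_3,v_7] = [v_3,v_7] − [v_1,v_7] + [v_1,v_3],
  ∂[v_2,v_3,v_4] = [v_3,v_4] − [v_2,v_4] + [v_2,v_3].
The resulting 22×18 matrix has rank 13, and its Smith normal form has invariant factors (1,1,1,1,1,1,1,1,1,1,1,1,1).

The boundary map ∂_3: C_3 → C_2 sends each 3-simplex σ to the alternating sum Σ_i (−1)^i (σ with its i-th vertex removed). For instance
  ∂[v_2,v_3,v_6,v_7] = [v_3,v_6,v_7] − [v_2,v_6,v_7] + [v_2,v_3,v_7] − [v_2,v_3,v_6],
  ∂[v_1,v_3,v_4,v_7] = [v_3,v_4,v_7] − [v_1,v_4,v_7] + [v_1,v_3,v_7] − [v_1,v_3,v_4].
This gives a 18×5 integer matrix of rank 5; reducing to Smith normal form yields diagonal entries (1,1,1,1,1).

From H_k ≅ ker(∂_k) / im(∂_{k+1}) we obtain:

  H_0: rank C_0 − rank ∂_1 = 9 − 8 = 1, and the invariant factors of ∂_1 are all 1, so H_0 ≅ Z.
  H_1: rank ker ∂_1 − rank ∂_2 = (22 − 8) − 13 = 1, and the invariant factors of ∂_2 are all 1, so H_1 ≅ Z.
  H_2: rank ker ∂_2 − rank ∂_3 = (18 − 13) − 5 = 0, and the invariant factors of ∂_3 are all 1, so H_2 ≅ 0.
  H_3: rank ker ∂_3 − rank ∂_4 = (5 − 5) − 0 = 0, and there is no ∂_4, so H_3 ≅ 0.

As a check, the Euler characteristic is 9 − 22 + 18 − 5 = 0, which agrees with 1 − 1 + 0 − 0 = 0.

Hence the Betti numbers are b_0 = 1, b_1 = 1, b_2 = 0, b_3 = 0.

b_0 = 1, b_1 = 1, b_2 = 0, b_3 = 0.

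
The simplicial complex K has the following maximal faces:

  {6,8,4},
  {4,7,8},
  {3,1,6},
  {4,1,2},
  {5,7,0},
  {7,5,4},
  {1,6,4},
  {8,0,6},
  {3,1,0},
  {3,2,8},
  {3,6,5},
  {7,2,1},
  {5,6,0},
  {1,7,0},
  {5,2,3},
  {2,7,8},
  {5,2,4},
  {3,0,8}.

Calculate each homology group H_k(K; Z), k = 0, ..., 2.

Fix the vertex order 0 < 1 < 2 < 3 < 4 < 5 < 6 < 7 < 8 and write every simplex with vertices in increasing order. Then dim K = 2 and the simplices of K are:

  0-simplices (9): [0], [1], [2], [3], [4], [5], [6], [7], [8]
  1-simplices (27): (27 of them)
  2-simplices (18): [0,1,3], [0,1,7], [0,3,8], [0,5,6], [0,5,7], [0,6,8], [1,2,4], [1,2,7], [1,3,6], [1,4,6], [2,3,5], [2,3,8], [2,4,5], [2,7,8], [3,5,6], [4,5,7], [4,6,8], [4,7,8]

Hence C_0 ≅ Z^9, C_1 ≅ Z^27, C_2 ≅ Z^18.

∂_1: C_1 → C_0 maps an edge to its endpoints' difference, ∂[p,q] = q − p.
The 9×27 boundary matrix has rank 8 and Smith normal form diag(1,1,1,1,1,1,1,1).

The boundary map ∂_2: C_2 → C_1 acts by ∂[p,q,r] = [q,r] − [p,r] + [p,q]. For instance
  ∂[3,5,6] = [5,6] − [3,6] + [3,5],
  ∂[1,4,6] = [4,6] − [1,6] + [1,4].
The 27×18 boundary matrix has rank 18 and Smith normal form diag(1,1,1,1,1,1,1,1,1,1,1,1,1,1,1,1,1,2).

Computing H_k = (kernel of ∂_k) / (image of ∂_{k+1}):

  H_0: rank C_0 − rank ∂_1 = 9 − 8 = 1, and the invariant factors of ∂_1 are all 1, so H_0 ≅ Z.
  H_1: rank ker ∂_1 − rank ∂_2 = (27 − 8) − 18 = 1, and ∂_2 has invariant factor 2 > 1, so H_1 ≅ Z ⊕ Z_2.
  H_2: rank ker ∂_2 − rank ∂_3 = (18 − 18) − 0 = 0, and there is no ∂_3, so H_2 ≅ 0.

H_0 = Z,  H_1 = Z ⊕ Z_2,  H_2 = 0.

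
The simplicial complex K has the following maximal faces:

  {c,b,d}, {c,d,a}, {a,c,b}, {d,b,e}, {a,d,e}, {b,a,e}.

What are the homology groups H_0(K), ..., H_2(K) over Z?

H_0 ≅ Z,  H_1 = 0,  H_2 ≅ Z.

Order the vertices as a < b < c < d < e. Listing each simplex with vertices in this order, K has dimension 2 with simplices:

  0-simplices (5): a, b, c, d, e
  1-simplices (9): ab, ac, ad, ae, bc, bd, be, cd, de
  2-simplices (6): abc, abe, acd, ade, bcd, bde

giving chain groups C_0 ≅ Z^5, C_1 ≅ Z^9, C_2 ≅ Z^6.

Boundary ∂_1: C_1 → C_0 maps an edge to its endpoints' difference, ∂[p,q] = q − p. For instance
  ∂bc = c − b.
As a 5×9 matrix over Z this has rank 4, with invariant factors (1,1,1,1).

The boundary map ∂_2: C_2 → C_1 maps a triangle to the signed sum of its edges. For instance
  ∂bcd = cd − bd + bc,
  ∂ade = de − ae + ad.
The 9×6 boundary matrix has rank 5 and Smith normal form diag(1,1,1,1,1).

Reading off H_k = ker ∂_k / im ∂_{k+1}:

  H_0: rank C_0 − rank ∂_1 = 5 − 4 = 1, and the invariant factors of ∂_1 are all 1, so H_0 = Z.
  H_1: rank ker ∂_1 − rank ∂_2 = (9 − 4) − 5 = 0, and the invariant factors of ∂_2 are all 1, so H_1 = 0.
  H_2: rank ker ∂_2 − rank ∂_3 = (6 − 5) − 0 = 1, and there is no ∂_3, so H_2 = Z.

As a check, the Euler characteristic is 5 − 9 + 6 = 2, which agrees with 1 − 0 + 1 = 2.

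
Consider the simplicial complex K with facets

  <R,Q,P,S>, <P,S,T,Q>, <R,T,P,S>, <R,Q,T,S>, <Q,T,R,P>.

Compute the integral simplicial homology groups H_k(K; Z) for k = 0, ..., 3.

K has 5 vertices, 10 edges, 10 triangles, 5 3-simplices.
rank ∂_0 = 0, rank ∂_1 = 4 ⇒ b_0 = 5 − 0 − 4 = 1; all invariant factors of ∂_1 are 1 so no torsion. So H_0 ≅ Z.
rank ∂_1 = 4, rank ∂_2 = 6 ⇒ b_1 = 10 − 4 − 6 = 0; all invariant factors of ∂_2 are 1 so no torsion. So H_1 ≅ 0.
rank ∂_2 = 6, rank ∂_3 = 4 ⇒ b_2 = 10 − 6 − 4 = 0; all invariant factors of ∂_3 are 1 so no torsion. So H_2 ≅ 0.
rank ∂_3 = 4, rank ∂_4 = 0 ⇒ b_3 = 5 − 4 − 0 = 1. So H_3 ≅ Z.

H_0 = Z,  H_1 = 0,  H_2 = 0,  H_3 = Z.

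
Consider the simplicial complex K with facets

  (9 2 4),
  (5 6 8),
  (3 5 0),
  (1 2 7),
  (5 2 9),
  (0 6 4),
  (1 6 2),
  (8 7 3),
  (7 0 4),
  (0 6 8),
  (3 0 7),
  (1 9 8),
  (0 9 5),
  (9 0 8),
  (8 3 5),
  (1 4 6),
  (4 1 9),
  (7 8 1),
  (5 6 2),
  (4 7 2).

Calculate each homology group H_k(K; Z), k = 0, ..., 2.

Fix the vertex order 0 < 1 < 2 < 3 < 4 < 5 < 6 < 7 < 8 < 9 and write every simplex with vertices in increasing order. Then dim K = 2 and the simplices of K are:

  0-simplices (10): [0], [1], [2], [3], [4], [5], [6], [7], [8], [9]
  1-simplices (30): (30 of them)
  2-simplices (20): (20 of them)

giving chain groups C_0 ≅ Z^10, C_1 ≅ Z^30, C_2 ≅ Z^20.

Boundary ∂_1: C_1 → C_0 maps an edge to its endpoints' difference, ∂[p,q] = q − p. For instance
  ∂[1,9] = [9] − [1].
The resulting 10×30 matrix has rank 9, and its Smith normal form has invariant factors (1,1,1,1,1,1,1,1,1).

The boundary map ∂_2: C_2 → C_1 maps a triangle to the signed sum of its edges. For instance
  ∂[2,4,7] = [4,7] − [2,7] + [2,4],
  ∂[1,2,7] = [2,7] − [1,7] + [1,2].
The 30×20 boundary matrix has rank 20 and Smith normal form diag(1,1,1,1,1,1,1,1,1,1,1,1,1,1,1,1,1,1,1,2).

Computing H_k = (kernel of ∂_k) / (image of ∂_{k+1}):

  H_0: rank C_0 − rank ∂_1 = 10 − 9 = 1, and the invariant factors of ∂_1 are all 1, so H_0 ≅ Z.
  H_1: rank ker ∂_1 − rank ∂_2 = (30 − 9) − 20 = 1, and ∂_2 has invariant factor 2 > 1, so H_1 ≅ Z ⊕ Z_2.
  H_2: rank ker ∂_2 − rank ∂_3 = (20 − 20) − 0 = 0, and there is no ∂_3, so H_2 ≅ 0.

As a check, the Euler characteristic is 10 − 30 + 20 = 0, which agrees with 1 − 1 + 0 = 0.

H_0 = Z,  H_1 = Z ⊕ Z_2,  H_2 = 0.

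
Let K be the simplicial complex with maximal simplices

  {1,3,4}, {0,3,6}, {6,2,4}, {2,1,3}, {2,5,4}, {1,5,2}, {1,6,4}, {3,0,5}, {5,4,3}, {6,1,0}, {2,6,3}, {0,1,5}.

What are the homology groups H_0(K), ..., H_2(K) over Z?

H_0 = Z,  H_1 = Z/2Z,  H_2 = 0.

Fix the vertex order 0 < 1 < 2 < 3 < 4 < 5 < 6 and write every simplex with vertices in increasing order. Then dim K = 2 and the simplices of K are:

  0-simplices (7): [0], [1], [2], [3], [4], [5], [6]
  1-simplices (18): [0,1], [0,3], [0,5], [0,6], [1,2], [1,3], [1,4], [1,5], [1,6], [2,3], [2,4], [2,5], [2,6], [3,4], [3,5], [3,6], [4,5], [4,6]
  2-simplices (12): [0,1,5], [0,1,6], [0,3,5], [0,3,6], [1,2,3], [1,2,5], [1,3,4], [1,4,6], [2,3,6], [2,4,5], [2,4,6], [3,4,5]

giving chain groups C_0 ≅ Z^7, C_1 ≅ Z^18, C_2 ≅ Z^12.

∂_1: C_1 → C_0 maps an edge to its endpoints' difference, ∂[p,q] = q − p. For instance
  ∂[0,5] = [5] − [0].
The 7×18 boundary matrix has rank 6 and Smith normal form diag(1,1,1,1,1,1).

Boundary ∂_2: C_2 → C_1 acts by ∂[p,q,r] = [q,r] − [p,r] + [p,q]. For instance
  ∂[0,1,6] = [1,6] − [0,6] + [0,1],
  ∂[3,4,5] = [4,5] − [3,5] + [3,4].
The resulting 18×12 matrix has rank 12, and its Smith normal form has invariant factors (1,1,1,1,1,1,1,1,1,1,1,2).

Computing H_k = (kernel of ∂_k) / (image of ∂_{k+1}):

  H_0: rank C_0 − rank ∂_1 = 7 − 6 = 1, and the invariant factors of ∂_1 are all 1, so H_0 ≅ Z.
  H_1: rank ker ∂_1 − rank ∂_2 = (18 − 6) − 12 = 0, and ∂_2 has invariant factor 2 > 1, so H_1 ≅ Z/2Z.
  H_2: rank ker ∂_2 − rank ∂_3 = (12 − 12) − 0 = 0, and there is no ∂_3, so H_2 ≅ 0.

(K is a triangulation of the real projective plane RP^2.)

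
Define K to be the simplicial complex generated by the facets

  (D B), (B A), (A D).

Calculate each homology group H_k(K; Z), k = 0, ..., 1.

Take the total order A < B < D on the vertex set. Then K (dimension 1) consists of the simplices:

  0-simplices (3): A, B, D
  1-simplices (3): AB, AD, BD

Hence C_0 ≅ Z^3, C_1 ≅ Z^3.

Boundary ∂_1: C_1 → C_0 is given by ∂[p,q] = [q] − [p].
The resulting 3×3 matrix has rank 2, and its Smith normal form has invariant factors (1,1).

From H_k ≅ ker(∂_k) / im(∂_{k+1}) we obtain:

  H_0: rank C_0 − rank ∂_1 = 3 − 2 = 1, and the invariant factors of ∂_1 are all 1, so H_0 = Z.
  H_1: rank ker ∂_1 − rank ∂_2 = (3 − 2) − 0 = 1, and there is no ∂_2, so H_1 = Z.

H_0 ≅ Z,  H_1 ≅ Z.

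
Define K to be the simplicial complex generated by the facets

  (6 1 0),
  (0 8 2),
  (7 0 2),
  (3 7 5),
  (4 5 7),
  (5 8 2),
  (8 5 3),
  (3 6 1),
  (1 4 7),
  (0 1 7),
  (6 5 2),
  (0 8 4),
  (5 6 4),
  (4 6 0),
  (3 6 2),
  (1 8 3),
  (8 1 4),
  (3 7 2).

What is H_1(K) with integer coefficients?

H_1 = Z ⊕ Z_2.

Fix the vertex order 0 < 1 < 2 < 3 < 4 < 5 < 6 < 7 < 8 and write every simplex with vertices in increasing order. Then dim K = 2 and the simplices of K are:

  0-simplices (9): [0], [1], [2], [3], [4], [5], [6], [7], [8]
  1-simplices (27): (27 of them)
  2-simplices (18): [0,1,6], [0,1,7], [0,2,7], [0,2,8], [0,4,6], [0,4,8], [1,3,6], [1,3,8], [1,4,7], [1,4,8], [2,3,6], [2,3,7], [2,5,6], [2,5,8], [3,5,7], [3,5,8], [4,5,6], [4,5,7]

Hence C_0 ≅ Z^9, C_1 ≅ Z^27, C_2 ≅ Z^18.

∂_1: C_1 → C_0 sends each edge [p,q] (with p < q) to q − p.
The 9×27 boundary matrix has rank 8 and Smith normal form diag(1,1,1,1,1,1,1,1).

∂_2: C_2 → C_1 acts by ∂[p,q,r] = [q,r] − [p,r] + [p,q]. For instance
  ∂[2,3,6] = [3,6] − [2,6] + [2,3],
  ∂[3,5,8] = [5,8] − [3,8] + [3,5].
This gives a 27×18 integer matrix of rank 18; reducing to Smith normal form yields diagonal entries (1,1,1,1,1,1,1,1,1,1,1,1,1,1,1,1,1,2).

From H_k ≅ ker(∂_k) / im(∂_{k+1}) we obtain:

  H_1: rank ker ∂_1 − rank ∂_2 = (27 − 8) − 18 = 1, and ∂_2 has invariant factor 2 > 1, so H_1 = Z ⊕ Z_2.

(K is a triangulation of the Klein bottle.)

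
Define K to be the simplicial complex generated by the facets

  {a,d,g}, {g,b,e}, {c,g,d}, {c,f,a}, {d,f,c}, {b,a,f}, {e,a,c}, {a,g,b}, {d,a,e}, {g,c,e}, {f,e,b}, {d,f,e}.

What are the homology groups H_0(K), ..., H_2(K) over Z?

Order the vertices as a < b < c < d < e < f < g. Listing each simplex with vertices in this order, K has dimension 2 with simplices:

  0-simplices (7): a, b, c, d, e, f, g
  1-simplices (18): ab, ac, ad, ae, af, ag, be, bf, bg, cd, ce, cf, cg, de, df, dg, ef, eg
  2-simplices (12): abf, abg, ace, acf, ade, adg, bef, beg, cdf, cdg, ceg, def

giving chain groups C_0 ≅ Z^7, C_1 ≅ Z^18, C_2 ≅ Z^12.

The boundary map ∂_1: C_1 → C_0 maps an edge to its endpoints' difference, ∂[p,q] = q − p. For instance
  ∂af = f − a.
The resulting 7×18 matrix has rank 6, and its Smith normal form has invariant factors (1,1,1,1,1,1).

Boundary ∂_2: C_2 → C_1 maps a triangle to the signed sum of its edges. For instance
  ∂cdg = dg − cg + cd,
  ∂ade = de − ae + ad.
As a 18×12 matrix over Z this has rank 12, with invariant factors (1,1,1,1,1,1,1,1,1,1,1,2).

Computing H_k = (kernel of ∂_k) / (image of ∂_{k+1}):

  H_0: rank C_0 − rank ∂_1 = 7 − 6 = 1, and the invariant factors of ∂_1 are all 1, so H_0 ≅ Z.
  H_1: rank ker ∂_1 − rank ∂_2 = (18 − 6) − 12 = 0, and ∂_2 has invariant factor 2 > 1, so H_1 ≅ Z/2.
  H_2: rank ker ∂_2 − rank ∂_3 = (12 − 12) − 0 = 0, and there is no ∂_3, so H_2 ≅ 0.

H_0 = Z,  H_1 = Z/2,  H_2 = 0.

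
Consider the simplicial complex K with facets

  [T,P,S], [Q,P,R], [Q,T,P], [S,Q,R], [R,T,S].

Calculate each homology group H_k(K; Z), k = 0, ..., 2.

H_0 = Z,  H_1 = Z,  H_2 = 0.

Fix the vertex order P < Q < R < S < T and write every simplex with vertices in increasing order. Then dim K = 2 and the simplices of K are:

  0-simplices (5): P, Q, R, S, T
  1-simplices (10): PQ, PR, PS, PT, QR, QS, QT, RS, RT, ST
  2-simplices (5): PQR, PQT, PST, QRS, RST

giving chain groups C_0 ≅ Z^5, C_1 ≅ Z^10, C_2 ≅ Z^5.

∂_1: C_1 → C_0 is given by ∂[p,q] = [q] − [p].
As a 5×10 matrix over Z this has rank 4, with invariant factors (1,1,1,1).

The boundary map ∂_2: C_2 → C_1 sends each 2-simplex [p,q,r] to [q,r] − [p,r] + [p,q]. For instance
  ∂PQR = QR − PR + PQ,
  ∂QRS = RS − QS + QR.
This gives a 10×5 integer matrix of rank 5; reducing to Smith normal form yields diagonal entries (1,1,1,1,1).

Reading off H_k = ker ∂_k / im ∂_{k+1}:

  H_0: rank C_0 − rank ∂_1 = 5 − 4 = 1, and the invariant factors of ∂_1 are all 1, so H_0 = Z.
  H_1: rank ker ∂_1 − rank ∂_2 = (10 − 4) − 5 = 1, and the invariant factors of ∂_2 are all 1, so H_1 = Z.
  H_2: rank ker ∂_2 − rank ∂_3 = (5 − 5) − 0 = 0, and there is no ∂_3, so H_2 = 0.

As a check, the Euler characteristic is 5 − 10 + 5 = 0, which agrees with 1 − 1 + 0 = 0.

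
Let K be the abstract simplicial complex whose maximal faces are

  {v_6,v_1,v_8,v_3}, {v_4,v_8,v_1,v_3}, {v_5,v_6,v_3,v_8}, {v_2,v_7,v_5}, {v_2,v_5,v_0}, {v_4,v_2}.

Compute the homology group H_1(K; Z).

H_1 ≅ Z.

K has 9 vertices, 18 edges, 12 triangles, 3 3-simplices.
rank ∂_1 = 8, rank ∂_2 = 9 ⇒ b_1 = 18 − 8 − 9 = 1; all invariant factors of ∂_2 are 1 so no torsion. So H_1 = Z.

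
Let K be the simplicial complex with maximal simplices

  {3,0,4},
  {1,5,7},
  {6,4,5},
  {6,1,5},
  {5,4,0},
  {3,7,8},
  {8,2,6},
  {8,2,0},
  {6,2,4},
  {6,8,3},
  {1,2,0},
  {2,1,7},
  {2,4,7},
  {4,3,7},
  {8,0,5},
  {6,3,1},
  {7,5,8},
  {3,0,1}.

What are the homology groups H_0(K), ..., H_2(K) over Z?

H_0 ≅ Z,  H_1 ≅ Z^2,  H_2 ≅ Z.

We work with the vertex ordering 0 < 1 < 2 < 3 < 4 < 5 < 6 < 7 < 8. The simplices of K, each written with vertices in increasing order, are:

  0-simplices (9): [0], [1], [2], [3], [4], [5], [6], [7], [8]
  1-simplices (27): (27 of them)
  2-simplices (18): [0,1,2], [0,1,3], [0,2,8], [0,3,4], [0,4,5], [0,5,8], [1,2,7], [1,3,6], [1,5,6], [1,5,7], [2,4,6], [2,4,7], [2,6,8], [3,4,7], [3,6,8], [3,7,8], [4,5,6], [5,7,8]

so the chain groups are C_0 ≅ Z^9, C_1 ≅ Z^27, C_2 ≅ Z^18.

The boundary map ∂_1: C_1 → C_0 is given by ∂[p,q] = [q] − [p]. For instance
  ∂[6,8] = [8] − [6].
As a 9×27 matrix over Z this has rank 8, with invariant factors (1,1,1,1,1,1,1,1).

∂_2: C_2 → C_1 maps a triangle to the signed sum of its edges. For instance
  ∂[1,5,7] = [5,7] − [1,7] + [1,5],
  ∂[2,6,8] = [6,8] − [2,8] + [2,6].
As a 27×18 matrix over Z this has rank 17, with invariant factors (1,1,1,1,1,1,1,1,1,1,1,1,1,1,1,1,1).

Computing H_k = (kernel of ∂_k) / (image of ∂_{k+1}):

  H_0: rank C_0 − rank ∂_1 = 9 − 8 = 1, and the invariant factors of ∂_1 are all 1, so H_0 = Z.
  H_1: rank ker ∂_1 − rank ∂_2 = (27 − 8) − 17 = 2, and the invariant factors of ∂_2 are all 1, so H_1 = Z^2.
  H_2: rank ker ∂_2 − rank ∂_3 = (18 − 17) − 0 = 1, and there is no ∂_3, so H_2 = Z.

As a check, the Euler characteristic is 9 − 27 + 18 = 0, which agrees with 1 − 2 + 1 = 0.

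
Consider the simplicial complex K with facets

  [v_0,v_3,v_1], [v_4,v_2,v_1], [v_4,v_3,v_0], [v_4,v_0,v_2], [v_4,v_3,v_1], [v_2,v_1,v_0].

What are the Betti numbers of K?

b_0 = 1, b_1 = 0, b_2 = 1.

Order the vertices as v_0 < v_1 < v_2 < v_3 < v_4. Listing each simplex with vertices in this order, K has dimension 2 with simplices:

  0-simplices (5): [v_0], [v_1], [v_2], [v_3], [v_4]
  1-simplices (9): [v_0,v_1], [v_0,v_2], [v_0,v_3], [v_0,v_4], [v_1,v_2], [v_1,v_3], [v_1,v_4], [v_2,v_4], [v_3,v_4]
  2-simplices (6): [v_0,v_1,v_2], [v_0,v_1,v_3], [v_0,v_2,v_4], [v_0,v_3,v_4], [v_1,v_2,v_4], [v_1,v_3,v_4]

giving chain groups C_0 ≅ Z^5, C_1 ≅ Z^9, C_2 ≅ Z^6.

Boundary ∂_1: C_1 → C_0 is given by ∂[p,q] = [q] − [p]. For instance
  ∂[v_0,v_1] = [v_1] − [v_0].
The 5×9 boundary matrix has rank 4 and Smith normal form diag(1,1,1,1).

∂_2: C_2 → C_1 sends each 2-simplex [p,q,r] to [q,r] − [p,r] + [p,q]. For instance
  ∂[v_0,v_1,v_2] = [v_1,v_2] − [v_0,v_2] + [v_0,v_1],
  ∂[v_0,v_1,v_3] = [v_1,v_3] − [v_0,v_3] + [v_0,v_1].
The 9×6 boundary matrix has rank 5 and Smith normal form diag(1,1,1,1,1).

Now H_k = ker ∂_k / im ∂_{k+1}, so:

  H_0: rank C_0 − rank ∂_1 = 5 − 4 = 1, and the invariant factors of ∂_1 are all 1, so H_0 = Z.
  H_1: rank ker ∂_1 − rank ∂_2 = (9 − 4) − 5 = 0, and the invariant factors of ∂_2 are all 1, so H_1 = 0.
  H_2: rank ker ∂_2 − rank ∂_3 = (6 − 5) − 0 = 1, and there is no ∂_3, so H_2 = Z.

Hence the Betti numbers are b_0 = 1, b_1 = 0, b_2 = 1.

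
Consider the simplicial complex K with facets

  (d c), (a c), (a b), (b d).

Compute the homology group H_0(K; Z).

Fix the vertex order a < b < c < d and write every simplex with vertices in increasing order. Then dim K = 1 and the simplices of K are:

  0-simplices (4): a, b, c, d
  1-simplices (4): ab, ac, bd, cd

Hence C_0 ≅ Z^4, C_1 ≅ Z^4.

∂_1: C_1 → C_0 is given by ∂[p,q] = [q] − [p].
As a 4×4 matrix over Z this has rank 3, with invariant factors (1,1,1).

Now H_k = ker ∂_k / im ∂_{k+1}, so:

  H_0: rank C_0 − rank ∂_1 = 4 − 3 = 1, and the invariant factors of ∂_1 are all 1, so H_0 ≅ Z.

(K is a triangulation of the circle S^1.)

H_0 = Z.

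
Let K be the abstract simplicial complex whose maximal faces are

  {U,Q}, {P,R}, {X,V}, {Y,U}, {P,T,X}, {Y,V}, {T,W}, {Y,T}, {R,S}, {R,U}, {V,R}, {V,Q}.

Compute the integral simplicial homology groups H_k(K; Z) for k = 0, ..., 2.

H_0 ≅ Z,  H_1 ≅ Z^4,  H_2 = 0.

Fix the vertex order P < Q < R < S < T < U < V < W < X < Y and write every simplex with vertices in increasing order. Then dim K = 2 and the simplices of K are:

  0-simplices (10): P, Q, R, S, T, U, V, W, X, Y
  1-simplices (14): PR, PT, PX, QU, QV, RS, RU, RV, TW, TX, TY, UY, VX, VY
  2-simplices (1): PTX

Hence C_0 ≅ Z^10, C_1 ≅ Z^14, C_2 ≅ Z^1.

∂_1: C_1 → C_0 sends each edge [p,q] (with p < q) to q − p.
As a 10×14 matrix over Z this has rank 9, with invariant factors (1,1,1,1,1,1,1,1,1).

Boundary ∂_2: C_2 → C_1 acts by ∂[p,q,r] = [q,r] − [p,r] + [p,q]. For instance
  ∂PTX = TX − PX + PT.
The 14×1 boundary matrix has rank 1 and Smith normal form diag(1).

Now H_k = ker ∂_k / im ∂_{k+1}, so:

  H_0: rank C_0 − rank ∂_1 = 10 − 9 = 1, and the invariant factors of ∂_1 are all 1, so H_0 ≅ Z.
  H_1: rank ker ∂_1 − rank ∂_2 = (14 − 9) − 1 = 4, and the invariant factors of ∂_2 are all 1, so H_1 ≅ Z^4.
  H_2: rank ker ∂_2 − rank ∂_3 = (1 − 1) − 0 = 0, and there is no ∂_3, so H_2 ≅ 0.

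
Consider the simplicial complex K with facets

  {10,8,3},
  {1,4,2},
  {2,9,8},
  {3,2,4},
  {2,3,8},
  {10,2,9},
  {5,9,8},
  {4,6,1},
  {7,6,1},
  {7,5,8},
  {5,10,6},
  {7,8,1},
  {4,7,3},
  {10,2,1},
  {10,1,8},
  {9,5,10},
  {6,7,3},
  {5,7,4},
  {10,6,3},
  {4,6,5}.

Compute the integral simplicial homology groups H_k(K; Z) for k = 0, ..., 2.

H_0 = Z,  H_1 = Z × Z/2,  H_2 = 0.

We work with the vertex ordering 1 < 2 < 3 < 4 < 5 < 6 < 7 < 8 < 9 < 10. The simplices of K, each written with vertices in increasing order, are:

  0-simplices (10): [1], [2], [3], [4], [5], [6], [7], [8], [9], [10]
  1-simplices (30): (30 of them)
  2-simplices (20): (20 of them)

Hence C_0 ≅ Z^10, C_1 ≅ Z^30, C_2 ≅ Z^20.

∂_1: C_1 → C_0 is given by ∂[p,q] = [q] − [p].
The resulting 10×30 matrix has rank 9, and its Smith normal form has invariant factors (1,1,1,1,1,1,1,1,1).

The boundary map ∂_2: C_2 → C_1 maps a triangle to the signed sum of its edges. For instance
  ∂[1,2,4] = [2,4] − [1,4] + [1,2],
  ∂[5,8,9] = [8,9] − [5,9] + [5,8].
The resulting 30×20 matrix has rank 20, and its Smith normal form has invariant factors (1,1,1,1,1,1,1,1,1,1,1,1,1,1,1,1,1,1,1,2).

From H_k ≅ ker(∂_k) / im(∂_{k+1}) we obtain:

  H_0: rank C_0 − rank ∂_1 = 10 − 9 = 1, and the invariant factors of ∂_1 are all 1, so H_0 ≅ Z.
  H_1: rank ker ∂_1 − rank ∂_2 = (30 − 9) − 20 = 1, and ∂_2 has invariant factor 2 > 1, so H_1 ≅ Z × Z/2.
  H_2: rank ker ∂_2 − rank ∂_3 = (20 − 20) − 0 = 0, and there is no ∂_3, so H_2 ≅ 0.

As a check, the Euler characteristic is 10 − 30 + 20 = 0, which agrees with 1 − 1 + 0 = 0.
(K is a triangulation of the Klein bottle.)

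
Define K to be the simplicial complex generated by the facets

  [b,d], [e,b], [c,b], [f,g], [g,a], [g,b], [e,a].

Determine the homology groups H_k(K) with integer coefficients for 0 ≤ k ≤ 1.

H_0 ≅ Z,  H_1 ≅ Z.

Take the total order a < b < c < d < e < f < g on the vertex set. Then K (dimension 1) consists of the simplices:

  0-simplices (7): a, b, c, d, e, f, g
  1-simplices (7): ae, ag, bc, bd, be, bg, fg

so the chain groups are C_0 ≅ Z^7, C_1 ≅ Z^7.

∂_1: C_1 → C_0 is given by ∂[p,q] = [q] − [p]. For instance
  ∂bc = c − b.
This gives a 7×7 integer matrix of rank 6; reducing to Smith normal form yields diagonal entries (1,1,1,1,1,1).

Computing H_k = (kernel of ∂_k) / (image of ∂_{k+1}):

  H_0: rank C_0 − rank ∂_1 = 7 − 6 = 1, and the invariant factors of ∂_1 are all 1, so H_0 ≅ Z.
  H_1: rank ker ∂_1 − rank ∂_2 = (7 − 6) − 0 = 1, and there is no ∂_2, so H_1 ≅ Z.

As a check, the Euler characteristic is 7 − 7 = 0, which agrees with 1 − 1 = 0.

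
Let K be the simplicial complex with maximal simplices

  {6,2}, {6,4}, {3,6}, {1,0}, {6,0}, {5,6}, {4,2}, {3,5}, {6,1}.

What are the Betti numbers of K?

Order the vertices as 0 < 1 < 2 < 3 < 4 < 5 < 6. Listing each simplex with vertices in this order, K has dimension 1 with simplices:

  0-simplices (7): [0], [1], [2], [3], [4], [5], [6]
  1-simplices (9): [0,1], [0,6], [1,6], [2,4], [2,6], [3,5], [3,6], [4,6], [5,6]

Hence C_0 ≅ Z^7, C_1 ≅ Z^9.

∂_1: C_1 → C_0 sends each edge [p,q] (with p < q) to q − p. For instance
  ∂[2,6] = [6] − [2].
The resulting 7×9 matrix has rank 6, and its Smith normal form has invariant factors (1,1,1,1,1,1).

Reading off H_k = ker ∂_k / im ∂_{k+1}:

  H_0: rank C_0 − rank ∂_1 = 7 − 6 = 1, and the invariant factors of ∂_1 are all 1, so H_0 ≅ Z.
  H_1: rank ker ∂_1 − rank ∂_2 = (9 − 6) − 0 = 3, and there is no ∂_2, so H_1 ≅ Z^3.

Hence the Betti numbers are b_0 = 1, b_1 = 3.

b_0 = 1, b_1 = 3.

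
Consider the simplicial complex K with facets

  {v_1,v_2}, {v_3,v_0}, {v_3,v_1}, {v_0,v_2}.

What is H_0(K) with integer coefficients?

H_0 = Z.

Take the total order v_0 < v_1 < v_2 < v_3 on the vertex set. Then K (dimension 1) consists of the simplices:

  0-simplices (4): [v_0], [v_1], [v_2], [v_3]
  1-simplices (4): [v_0,v_2], [v_0,v_3], [v_1,v_2], [v_1,v_3]

giving chain groups C_0 ≅ Z^4, C_1 ≅ Z^4.

The boundary map ∂_1: C_1 → C_0 is given by ∂[p,q] = [q] − [p]. For instance
  ∂[v_0,v_2] = [v_2] − [v_0].
The resulting 4×4 matrix has rank 3, and its Smith normal form has invariant factors (1,1,1).

Reading off H_k = ker ∂_k / im ∂_{k+1}:

  H_0: rank C_0 − rank ∂_1 = 4 − 3 = 1, and the invariant factors of ∂_1 are all 1, so H_0 = Z.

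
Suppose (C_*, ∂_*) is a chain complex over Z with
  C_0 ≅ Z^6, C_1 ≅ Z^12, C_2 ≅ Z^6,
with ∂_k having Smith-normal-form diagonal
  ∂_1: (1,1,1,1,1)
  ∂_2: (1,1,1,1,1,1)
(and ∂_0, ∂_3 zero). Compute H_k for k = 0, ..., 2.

H_0: b_0 = 6 − 0 − 5 = 1; torsion from ∂_1 factors > 1: none. So H_0 ≅ Z.
H_1: b_1 = 12 − 5 − 6 = 1; torsion from ∂_2 factors > 1: none. So H_1 ≅ Z.
H_2: b_2 = 6 − 6 − 0 = 0; torsion from ∂_3 factors > 1: none. So H_2 ≅ 0.

H_0 ≅ Z,  H_1 ≅ Z,  H_2 = 0.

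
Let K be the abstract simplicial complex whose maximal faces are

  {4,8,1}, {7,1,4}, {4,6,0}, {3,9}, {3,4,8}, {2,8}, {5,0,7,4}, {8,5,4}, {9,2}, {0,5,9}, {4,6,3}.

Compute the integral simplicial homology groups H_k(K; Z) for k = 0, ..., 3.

Order the vertices as 0 < 1 < 2 < 3 < 4 < 5 < 6 < 7 < 8 < 9. Listing each simplex with vertices in this order, K has dimension 3 with simplices:

  0-simplices (10): [0], [1], [2], [3], [4], [5], [6], [7], [8], [9]
  1-simplices (21): [0,4], [0,5], [0,6], [0,7], [0,9], [1,4], [1,7], [1,8], [2,8], [2,9], [3,4], [3,6], [3,8], [3,9], [4,5], [4,6], [4,7], [4,8], [5,7], [5,8], [5,9]
  2-simplices (11): [0,4,5], [0,4,6], [0,4,7], [0,5,7], [0,5,9], [1,4,7], [1,4,8], [3,4,6], [3,4,8], [4,5,7], [4,5,8]
  3-simplices (1): [0,4,5,7]

giving chain groups C_0 ≅ Z^10, C_1 ≅ Z^21, C_2 ≅ Z^11, C_3 ≅ Z^1.

Boundary ∂_1: C_1 → C_0 is given by ∂[p,q] = [q] − [p].
This gives a 10×21 integer matrix of rank 9; reducing to Smith normal form yields diagonal entries (1,1,1,1,1,1,1,1,1).

Boundary ∂_2: C_2 → C_1 acts by ∂[p,q,r] = [q,r] − [p,r] + [p,q]. For instance
  ∂[0,5,7] = [5,7] − [0,7] + [0,5],
  ∂[0,4,6] = [4,6] − [0,6] + [0,4].
The 21×11 boundary matrix has rank 10 and Smith normal form diag(1,1,1,1,1,1,1,1,1,1).

∂_3: C_3 → C_2 sends each 3-simplex σ to the alternating sum Σ_i (−1)^i (σ with its i-th vertex removed). For instance
  ∂[0,4,5,7] = [4,5,7] − [0,5,7] + [0,4,7] − [0,4,5].
The resulting 11×1 matrix has rank 1, and its Smith normal form has invariant factors (1).

Computing H_k = (kernel of ∂_k) / (image of ∂_{k+1}):

  H_0: rank C_0 − rank ∂_1 = 10 − 9 = 1, and the invariant factors of ∂_1 are all 1, so H_0 ≅ Z.
  H_1: rank ker ∂_1 − rank ∂_2 = (21 − 9) − 10 = 2, and the invariant factors of ∂_2 are all 1, so H_1 ≅ Z^2.
  H_2: rank ker ∂_2 − rank ∂_3 = (11 − 10) − 1 = 0, and the invariant factors of ∂_3 are all 1, so H_2 ≅ 0.
  H_3: rank ker ∂_3 − rank ∂_4 = (1 − 1) − 0 = 0, and there is no ∂_4, so H_3 ≅ 0.

As a check, the Euler characteristic is 10 − 21 + 11 − 1 = -1, which agrees with 1 − 2 + 0 − 0 = -1.

H_0 = Z,  H_1 = Z^2,  H_2 = 0,  H_3 = 0.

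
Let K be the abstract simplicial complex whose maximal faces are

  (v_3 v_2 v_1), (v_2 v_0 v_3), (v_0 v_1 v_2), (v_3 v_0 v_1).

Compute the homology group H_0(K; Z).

Fix the vertex order v_0 < v_1 < v_2 < v_3 and write every simplex with vertices in increasing order. Then dim K = 2 and the simplices of K are:

  0-simplices (4): [v_0], [v_1], [v_2], [v_3]
  1-simplices (6): [v_0,v_1], [v_0,v_2], [v_0,v_3], [v_1,v_2], [v_1,v_3], [v_2,v_3]
  2-simplices (4): [v_0,v_1,v_2], [v_0,v_1,v_3], [v_0,v_2,v_3], [v_1,v_2,v_3]

Hence C_0 ≅ Z^4, C_1 ≅ Z^6, C_2 ≅ Z^4.

The boundary map ∂_1: C_1 → C_0 maps an edge to its endpoints' difference, ∂[p,q] = q − p. For instance
  ∂[v_0,v_2] = [v_2] − [v_0].
As a 4×6 matrix over Z this has rank 3, with invariant factors (1,1,1).

Boundary ∂_2: C_2 → C_1 sends each 2-simplex [p,q,r] to [q,r] − [p,r] + [p,q]. For instance
  ∂[v_1,v_2,v_3] = [v_2,v_3] − [v_1,v_3] + [v_1,v_2],
  ∂[v_0,v_1,v_3] = [v_1,v_3] − [v_0,v_3] + [v_0,v_1].
As a 6×4 matrix over Z this has rank 3, with invariant factors (1,1,1).

Computing H_k = (kernel of ∂_k) / (image of ∂_{k+1}):

  H_0: rank C_0 − rank ∂_1 = 4 − 3 = 1, and the invariant factors of ∂_1 are all 1, so H_0 ≅ Z.

H_0 = Z.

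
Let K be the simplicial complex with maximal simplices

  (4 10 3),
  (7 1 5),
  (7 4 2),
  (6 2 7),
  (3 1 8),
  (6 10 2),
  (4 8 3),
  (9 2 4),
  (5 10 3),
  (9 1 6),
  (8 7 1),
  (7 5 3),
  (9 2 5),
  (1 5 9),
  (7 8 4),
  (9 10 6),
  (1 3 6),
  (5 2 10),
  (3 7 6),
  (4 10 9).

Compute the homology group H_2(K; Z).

H_2 = 0.

K has 10 vertices, 30 edges, 20 triangles.
rank ∂_2 = 20, rank ∂_3 = 0 ⇒ b_2 = 20 − 20 − 0 = 0. So H_2 ≅ 0.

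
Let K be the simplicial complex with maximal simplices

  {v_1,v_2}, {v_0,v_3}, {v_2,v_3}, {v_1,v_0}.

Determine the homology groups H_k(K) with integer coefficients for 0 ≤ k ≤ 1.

H_0 = Z,  H_1 = Z.

We work with the vertex ordering v_0 < v_1 < v_2 < v_3. The simplices of K, each written with vertices in increasing order, are:

  0-simplices (4): [v_0], [v_1], [v_2], [v_3]
  1-simplices (4): [v_0,v_1], [v_0,v_3], [v_1,v_2], [v_2,v_3]

giving chain groups C_0 ≅ Z^4, C_1 ≅ Z^4.

The boundary map ∂_1: C_1 → C_0 is given by ∂[p,q] = [q] − [p].
The 4×4 boundary matrix has rank 3 and Smith normal form diag(1,1,1).

From H_k ≅ ker(∂_k) / im(∂_{k+1}) we obtain:

  H_0: rank C_0 − rank ∂_1 = 4 − 3 = 1, and the invariant factors of ∂_1 are all 1, so H_0 = Z.
  H_1: rank ker ∂_1 − rank ∂_2 = (4 − 3) − 0 = 1, and there is no ∂_2, so H_1 = Z.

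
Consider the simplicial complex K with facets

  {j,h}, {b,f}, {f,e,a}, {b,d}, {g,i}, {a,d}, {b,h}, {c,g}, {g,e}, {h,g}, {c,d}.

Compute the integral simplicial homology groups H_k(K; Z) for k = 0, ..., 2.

Take the total order a < b < c < d < e < f < g < h < i < j on the vertex set. Then K (dimension 2) consists of the simplices:

  0-simplices (10): a, b, c, d, e, f, g, h, i, j
  1-simplices (13): ad, ae, af, bd, bf, bh, cd, cg, ef, eg, gh, gi, hj
  2-simplices (1): aef

giving chain groups C_0 ≅ Z^10, C_1 ≅ Z^13, C_2 ≅ Z^1.

∂_1: C_1 → C_0 maps an edge to its endpoints' difference, ∂[p,q] = q − p.
This gives a 10×13 integer matrix of rank 9; reducing to Smith normal form yields diagonal entries (1,1,1,1,1,1,1,1,1).

The boundary map ∂_2: C_2 → C_1 acts by ∂[p,q,r] = [q,r] − [p,r] + [p,q]. For instance
  ∂aef = ef − af + ae.
This gives a 13×1 integer matrix of rank 1; reducing to Smith normal form yields diagonal entries (1).

Computing H_k = (kernel of ∂_k) / (image of ∂_{k+1}):

  H_0: rank C_0 − rank ∂_1 = 10 − 9 = 1, and the invariant factors of ∂_1 are all 1, so H_0 ≅ Z.
  H_1: rank ker ∂_1 − rank ∂_2 = (13 − 9) − 1 = 3, and the invariant factors of ∂_2 are all 1, so H_1 ≅ Z^3.
  H_2: rank ker ∂_2 − rank ∂_3 = (1 − 1) − 0 = 0, and there is no ∂_3, so H_2 ≅ 0.

As a check, the Euler characteristic is 10 − 13 + 1 = -2, which agrees with 1 − 3 + 0 = -2.

H_0 = Z,  H_1 = Z^3,  H_2 = 0.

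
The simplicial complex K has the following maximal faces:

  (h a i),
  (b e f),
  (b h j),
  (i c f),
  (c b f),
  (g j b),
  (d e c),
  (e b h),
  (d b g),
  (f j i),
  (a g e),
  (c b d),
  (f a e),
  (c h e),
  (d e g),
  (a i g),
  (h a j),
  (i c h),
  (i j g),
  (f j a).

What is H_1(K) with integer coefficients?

H_1 ≅ Z ⊕ Z/2.

Order the vertices as a < b < c < d < e < f < g < h < i < j. Listing each simplex with vertices in this order, K has dimension 2 with simplices:

  0-simplices (10): a, b, c, d, e, f, g, h, i, j
  1-simplices (30): ae, af, ag, ah, ai, aj, bc, bd, be, bf, bg, bh, bj, cd, ce, cf, ch, ci, de, dg, ef, eg, eh, fi, fj, gi, gj, hi, hj, ij
  2-simplices (20): aef, aeg, afj, agi, ahi, ahj, bcd, bcf, bdg, bef, beh, bgj, bhj, cde, ceh, cfi, chi, deg, fij, gij

so the chain groups are C_0 ≅ Z^10, C_1 ≅ Z^30, C_2 ≅ Z^20.

∂_1: C_1 → C_0 maps an edge to its endpoints' difference, ∂[p,q] = q − p.
The 10×30 boundary matrix has rank 9 and Smith normal form diag(1,1,1,1,1,1,1,1,1).

∂_2: C_2 → C_1 acts by ∂[p,q,r] = [q,r] − [p,r] + [p,q]. For instance
  ∂bdg = dg − bg + bd,
  ∂beh = eh − bh + be.
The resulting 30×20 matrix has rank 20, and its Smith normal form has invariant factors (1,1,1,1,1,1,1,1,1,1,1,1,1,1,1,1,1,1,1,2).

From H_k ≅ ker(∂_k) / im(∂_{k+1}) we obtain:

  H_1: rank ker ∂_1 − rank ∂_2 = (30 − 9) − 20 = 1, and ∂_2 has invariant factor 2 > 1, so H_1 ≅ Z ⊕ Z/2.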